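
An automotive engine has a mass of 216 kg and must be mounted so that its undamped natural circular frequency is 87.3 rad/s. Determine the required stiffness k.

1650000 N/m

k = m·ω_n² = 216 × 87.30² = 216 × 7621 = 1646000 N/m.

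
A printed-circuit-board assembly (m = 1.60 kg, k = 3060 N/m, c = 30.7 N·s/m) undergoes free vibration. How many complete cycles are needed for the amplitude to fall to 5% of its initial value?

3 cycles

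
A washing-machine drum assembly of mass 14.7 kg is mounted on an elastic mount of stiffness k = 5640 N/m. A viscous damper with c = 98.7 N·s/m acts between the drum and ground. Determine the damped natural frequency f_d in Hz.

3.07 Hz

ω_n = √(k/m) = √(5640/14.7) = 19.59 rad/s.
Critical damping c_c = 2√(k·m) = 2√(5640 × 14.7) = 575.9 N·s/m, so ζ = c/c_c = 98.7/575.9 = 0.1714.
ω_d = ω_n√(1 − ζ²) = 19.59 × √(1 − 0.0294) = 19.30 rad/s.
f_d = ω_d/(2π) = 3.071 Hz.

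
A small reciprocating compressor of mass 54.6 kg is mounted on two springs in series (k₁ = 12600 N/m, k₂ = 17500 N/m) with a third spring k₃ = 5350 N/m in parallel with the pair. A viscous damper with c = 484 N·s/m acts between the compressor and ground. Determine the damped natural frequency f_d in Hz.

Series pair: k_s = k₁k₂/(k₁+k₂) = (12600)(17500)/(12600 + 17500) = 7326 N/m. In parallel with k₃: k_eq = 7326 + 5350 = 12680 N/m.
ω_n = √(k_eq/m) = √(12680/54.6) = 15.24 rad/s.
Critical damping c_c = 2√(k_eq·m) = 2√(12680 × 54.6) = 1664 N·s/m, so ζ = c/c_c = 484/1664 = 0.2909.
ω_d = ω_n√(1 − ζ²) = 15.24 × √(1 − 0.0846) = 14.58 rad/s.
f_d = ω_d/(2π) = 2.320 Hz.

2.32 Hz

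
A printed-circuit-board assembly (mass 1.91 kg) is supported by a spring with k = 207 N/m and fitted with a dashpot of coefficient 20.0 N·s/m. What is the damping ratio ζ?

0.503

ω_n = √(k/m) = √(207.0/1.91) = 10.41 rad/s.
Critical damping c_c = 2√(k·m) = 2√(207.0 × 1.91) = 39.77 N·s/m, so ζ = c/c_c = 20.0/39.77 = 0.5029.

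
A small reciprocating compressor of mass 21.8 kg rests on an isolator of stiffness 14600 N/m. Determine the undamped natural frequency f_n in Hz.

ω_n = √(k/m) = √(14600/21.8) = √669.7 = 25.88 rad/s.
f_n = ω_n/(2π) = 25.88/6.283 = 4.119 Hz.

4.12 Hz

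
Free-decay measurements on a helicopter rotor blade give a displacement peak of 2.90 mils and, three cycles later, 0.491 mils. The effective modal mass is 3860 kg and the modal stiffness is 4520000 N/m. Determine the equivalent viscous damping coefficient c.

24800 N·s/m

Logarithmic decrement δ = (1/n)·ln(x₀/x_n) = (1/3)·ln(2.90/0.491) = (1/3)·ln(5.906) = 0.5920.
ζ = δ/√(4π² + δ²) = 0.5920/√(39.48 + 0.350) = 0.5920/6.311 = 0.09381.
c = ζ · 2√(km) = 0.09381 × 2√(4520000 × 3860) = 0.09381 × 264200 = 24780 N·s/m.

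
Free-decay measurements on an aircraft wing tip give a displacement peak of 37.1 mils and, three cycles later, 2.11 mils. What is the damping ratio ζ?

Logarithmic decrement δ = (1/n)·ln(x₀/x_n) = (1/3)·ln(37.1/2.11) = (1/3)·ln(17.58) = 0.9556.
ζ = δ/√(4π² + δ²) = 0.9556/√(39.48 + 0.913) = 0.9556/6.355 = 0.1504.

0.150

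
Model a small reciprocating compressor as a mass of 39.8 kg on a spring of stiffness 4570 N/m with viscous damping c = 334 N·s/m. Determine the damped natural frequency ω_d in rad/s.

9.86 rad/s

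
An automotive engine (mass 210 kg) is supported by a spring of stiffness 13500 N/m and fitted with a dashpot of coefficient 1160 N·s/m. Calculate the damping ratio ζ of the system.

0.344

ω_n = √(k/m) = √(13500/210) = 8.018 rad/s.
Critical damping c_c = 2√(k·m) = 2√(13500 × 210) = 3367 N·s/m, so ζ = c/c_c = 1160/3367 = 0.3445.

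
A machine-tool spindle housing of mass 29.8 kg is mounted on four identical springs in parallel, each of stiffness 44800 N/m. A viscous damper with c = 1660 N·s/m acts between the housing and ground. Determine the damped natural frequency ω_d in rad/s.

72.4 rad/s

Parallel springs add: k_eq = 4 × 44800 = 179200 N/m.
ω_n = √(k_eq/m) = √(179200/29.8) = 77.55 rad/s.
Critical damping c_c = 2√(k_eq·m) = 2√(179200 × 29.8) = 4622 N·s/m, so ζ = c/c_c = 1660/4622 = 0.3592.
ω_d = ω_n√(1 − ζ²) = 77.55 × √(1 − 0.129) = 72.37 rad/s.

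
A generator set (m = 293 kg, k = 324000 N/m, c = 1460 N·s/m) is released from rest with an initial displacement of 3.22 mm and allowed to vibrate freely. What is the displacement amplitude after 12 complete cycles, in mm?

0.0112 mm

ζ = c/(2√(km)) = 1460/(2√(324000 × 293)) = 1460/19490 = 0.07492.
Logarithmic decrement δ = 2πζ/√(1 − ζ²) = 2π × 0.07492/√(1 − 0.00561) = 0.4721.
After n cycles, x_n/x₀ = e^(−nδ), so x_12 = 3.22 × e^(−12 × 0.4721) = 3.22 × 0.003465 = 0.01116 mm.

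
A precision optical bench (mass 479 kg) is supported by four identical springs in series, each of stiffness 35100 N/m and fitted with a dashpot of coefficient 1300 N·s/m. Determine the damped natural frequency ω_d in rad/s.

4.06 rad/s

Series springs: 1/k_eq = 4/35100, so k_eq = 35100/4 = 8775 N/m.
ω_n = √(k_eq/m) = √(8775/479) = 4.280 rad/s.
Critical damping c_c = 2√(k_eq·m) = 2√(8775 × 479) = 4100 N·s/m, so ζ = c/c_c = 1300/4100 = 0.3170.
ω_d = ω_n√(1 − ζ²) = 4.280 × √(1 − 0.101) = 4.059 rad/s.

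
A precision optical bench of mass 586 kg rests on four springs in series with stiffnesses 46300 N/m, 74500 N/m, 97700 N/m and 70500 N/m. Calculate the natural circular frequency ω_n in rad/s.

5.36 rad/s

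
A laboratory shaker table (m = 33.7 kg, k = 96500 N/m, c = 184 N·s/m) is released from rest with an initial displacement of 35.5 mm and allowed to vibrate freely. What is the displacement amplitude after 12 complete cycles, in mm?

0.754 mm

ζ = c/(2√(km)) = 184/(2√(96500 × 33.7)) = 184/3607 = 0.05102.
Logarithmic decrement δ = 2πζ/√(1 − ζ²) = 2π × 0.05102/√(1 − 0.00260) = 0.3210.
After n cycles, x_n/x₀ = e^(−nδ), so x_12 = 35.5 × e^(−12 × 0.3210) = 35.5 × 0.02125 = 0.7543 mm.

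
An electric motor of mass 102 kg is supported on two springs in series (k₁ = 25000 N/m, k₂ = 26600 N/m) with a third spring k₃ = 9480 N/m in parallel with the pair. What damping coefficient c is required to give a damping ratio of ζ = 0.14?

Series pair: k_s = k₁k₂/(k₁+k₂) = (25000)(26600)/(25000 + 26600) = 12890 N/m. In parallel with k₃: k_eq = 12890 + 9480 = 22370 N/m.
c_c = 2√(k_eq·m) = 2√(22370 × 102) = 3021 N·s/m.
c = ζ·c_c = 0.14 × 3021 = 422.9 N·s/m.

423 N·s/m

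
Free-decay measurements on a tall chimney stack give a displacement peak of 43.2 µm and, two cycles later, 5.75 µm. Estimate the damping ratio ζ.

0.158

Logarithmic decrement δ = (1/n)·ln(x₀/x_n) = (1/2)·ln(43.2/5.75) = (1/2)·ln(7.513) = 1.008.
ζ = δ/√(4π² + δ²) = 1.008/√(39.48 + 1.02) = 1.008/6.364 = 0.1585.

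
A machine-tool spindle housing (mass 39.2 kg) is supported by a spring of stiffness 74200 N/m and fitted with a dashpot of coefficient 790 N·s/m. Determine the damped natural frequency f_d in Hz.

ω_n = √(k/m) = √(74200/39.2) = 43.51 rad/s.
Critical damping c_c = 2√(k·m) = 2√(74200 × 39.2) = 3411 N·s/m, so ζ = c/c_c = 790/3411 = 0.2316.
ω_d = ω_n√(1 − ζ²) = 43.51 × √(1 − 0.0536) = 42.32 rad/s.
f_d = ω_d/(2π) = 6.736 Hz.

6.74 Hz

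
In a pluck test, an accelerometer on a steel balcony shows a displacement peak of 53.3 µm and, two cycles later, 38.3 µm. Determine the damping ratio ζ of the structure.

Logarithmic decrement δ = (1/n)·ln(x₀/x_n) = (1/2)·ln(53.3/38.3) = (1/2)·ln(1.392) = 0.1652.
ζ = δ/√(4π² + δ²) = 0.1652/√(39.48 + 0.0273) = 0.1652/6.285 = 0.02629.

0.0263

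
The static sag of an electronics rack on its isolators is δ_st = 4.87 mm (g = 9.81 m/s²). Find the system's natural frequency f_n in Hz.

7.14 Hz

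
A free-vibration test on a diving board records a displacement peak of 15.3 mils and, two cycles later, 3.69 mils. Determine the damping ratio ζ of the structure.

0.112

Logarithmic decrement δ = (1/n)·ln(x₀/x_n) = (1/2)·ln(15.3/3.69) = (1/2)·ln(4.146) = 0.7111.
ζ = δ/√(4π² + δ²) = 0.7111/√(39.48 + 0.506) = 0.7111/6.323 = 0.1125.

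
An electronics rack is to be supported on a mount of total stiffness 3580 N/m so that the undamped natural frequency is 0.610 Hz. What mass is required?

ω_n = 2πf_n = 2π × 0.610 = 3.833 rad/s.
m = k/ω_n² = 3580/3.833² = 3580/14.69 = 243.7 kg.

244 kg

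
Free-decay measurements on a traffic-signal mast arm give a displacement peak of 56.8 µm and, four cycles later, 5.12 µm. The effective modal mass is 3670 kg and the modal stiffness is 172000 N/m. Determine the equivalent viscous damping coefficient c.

Logarithmic decrement δ = (1/n)·ln(x₀/x_n) = (1/4)·ln(56.8/5.12) = (1/4)·ln(11.09) = 0.6016.
ζ = δ/√(4π² + δ²) = 0.6016/√(39.48 + 0.362) = 0.6016/6.312 = 0.09531.
c = ζ · 2√(km) = 0.09531 × 2√(172000 × 3670) = 0.09531 × 50250 = 4789 N·s/m.

4790 N·s/m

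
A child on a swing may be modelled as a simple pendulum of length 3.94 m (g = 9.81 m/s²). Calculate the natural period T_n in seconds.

3.98 s

For a simple pendulum ω_n = √(g/L) = √(9.81/3.94) = √2.490 = 1.578 rad/s.
T_n = 2π/ω_n = 6.283/1.578 = 3.982 s.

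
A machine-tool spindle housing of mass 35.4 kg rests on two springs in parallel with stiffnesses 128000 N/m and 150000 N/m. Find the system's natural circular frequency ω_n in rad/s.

Parallel springs add: k_eq = 128000 + 150000 = 278000 N/m.
ω_n = √(k_eq/m) = √(278000/35.4) = √7853 = 88.62 rad/s.

88.6 rad/s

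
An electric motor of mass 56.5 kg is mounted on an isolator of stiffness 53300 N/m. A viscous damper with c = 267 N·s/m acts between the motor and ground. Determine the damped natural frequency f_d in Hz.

4.87 Hz

ω_n = √(k/m) = √(53300/56.5) = 30.71 rad/s.
Critical damping c_c = 2√(k·m) = 2√(53300 × 56.5) = 3471 N·s/m, so ζ = c/c_c = 267/3471 = 0.07693.
ω_d = ω_n√(1 − ζ²) = 30.71 × √(1 − 0.00592) = 30.62 rad/s.
f_d = ω_d/(2π) = 4.874 Hz.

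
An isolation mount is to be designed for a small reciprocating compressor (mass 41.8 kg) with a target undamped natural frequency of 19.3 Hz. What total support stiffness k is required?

615000 N/m

ω_n = 2πf_n = 2π × 19.3 = 121.3 rad/s.
k = m·ω_n² = 41.8 × 121.3² = 41.8 × 14710 = 614700 N/m.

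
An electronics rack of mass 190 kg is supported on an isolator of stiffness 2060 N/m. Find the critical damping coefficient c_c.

c_c = 2√(k·m) = 2√(2060 × 190) = 2 × 625.6 = 1251 N·s/m.

1250 N·s/m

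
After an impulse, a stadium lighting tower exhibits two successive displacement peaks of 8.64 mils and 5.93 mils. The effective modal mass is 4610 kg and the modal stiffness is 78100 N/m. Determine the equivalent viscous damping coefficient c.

2270 N·s/m

Logarithmic decrement δ = (1/n)·ln(x₀/x_n) = (1/1)·ln(8.64/5.93) = (1/1)·ln(1.457) = 0.3764.
ζ = δ/√(4π² + δ²) = 0.3764/√(39.48 + 0.142) = 0.3764/6.294 = 0.05980.
c = ζ · 2√(km) = 0.05980 × 2√(78100 × 4610) = 0.05980 × 37950 = 2269 N·s/m.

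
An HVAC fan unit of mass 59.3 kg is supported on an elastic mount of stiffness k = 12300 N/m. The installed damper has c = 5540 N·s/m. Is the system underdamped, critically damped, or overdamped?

c_c = 2√(k·m) = 1708 N·s/m; ζ = c/c_c = 5540/1708 = 3.24.
Since ζ > 1 the system is overdamped.

overdamped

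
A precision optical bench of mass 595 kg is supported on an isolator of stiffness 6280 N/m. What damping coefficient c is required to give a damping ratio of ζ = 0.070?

c_c = 2√(k·m) = 2√(6280 × 595) = 3866 N·s/m.
c = ζ·c_c = 0.070 × 3866 = 270.6 N·s/m.

271 N·s/m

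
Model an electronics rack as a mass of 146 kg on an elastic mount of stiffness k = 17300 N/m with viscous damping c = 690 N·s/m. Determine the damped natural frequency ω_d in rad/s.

10.6 rad/s

ω_n = √(k/m) = √(17300/146) = 10.89 rad/s.
Critical damping c_c = 2√(k·m) = 2√(17300 × 146) = 3179 N·s/m, so ζ = c/c_c = 690/3179 = 0.2171.
ω_d = ω_n√(1 − ζ²) = 10.89 × √(1 − 0.0471) = 10.63 rad/s.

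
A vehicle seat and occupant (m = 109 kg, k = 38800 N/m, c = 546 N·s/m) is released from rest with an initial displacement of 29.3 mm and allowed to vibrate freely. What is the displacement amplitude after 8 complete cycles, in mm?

ζ = c/(2√(km)) = 546/(2√(38800 × 109)) = 546/4113 = 0.1327.
Logarithmic decrement δ = 2πζ/√(1 − ζ²) = 2π × 0.1327/√(1 − 0.0176) = 0.8415.
After n cycles, x_n/x₀ = e^(−nδ), so x_8 = 29.3 × e^(−8 × 0.8415) = 29.3 × 0.001192 = 0.03492 mm.

0.0349 mm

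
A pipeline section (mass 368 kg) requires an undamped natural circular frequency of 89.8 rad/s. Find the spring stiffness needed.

k = m·ω_n² = 368 × 89.80² = 368 × 8064 = 2968000 N/m.

2970000 N/m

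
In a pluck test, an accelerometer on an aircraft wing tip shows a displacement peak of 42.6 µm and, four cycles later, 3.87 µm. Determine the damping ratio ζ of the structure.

0.0950

Logarithmic decrement δ = (1/n)·ln(x₀/x_n) = (1/4)·ln(42.6/3.87) = (1/4)·ln(11.01) = 0.5996.
ζ = δ/√(4π² + δ²) = 0.5996/√(39.48 + 0.360) = 0.5996/6.312 = 0.09501.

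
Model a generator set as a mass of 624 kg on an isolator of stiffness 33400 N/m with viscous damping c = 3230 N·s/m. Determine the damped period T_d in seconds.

ω_n = √(k/m) = √(33400/624) = 7.316 rad/s.
Critical damping c_c = 2√(k·m) = 2√(33400 × 624) = 9131 N·s/m, so ζ = c/c_c = 3230/9131 = 0.3538.
ω_d = ω_n√(1 − ζ²) = 7.316 × √(1 − 0.125) = 6.843 rad/s.
T_d = 2π/ω_d = 0.9182 s.

0.918 s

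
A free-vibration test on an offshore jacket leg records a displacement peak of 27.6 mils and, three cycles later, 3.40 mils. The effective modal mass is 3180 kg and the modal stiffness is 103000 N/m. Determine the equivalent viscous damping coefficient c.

Logarithmic decrement δ = (1/n)·ln(x₀/x_n) = (1/3)·ln(27.6/3.40) = (1/3)·ln(8.118) = 0.6980.
ζ = δ/√(4π² + δ²) = 0.6980/√(39.48 + 0.487) = 0.6980/6.322 = 0.1104.
c = ζ · 2√(km) = 0.1104 × 2√(103000 × 3180) = 0.1104 × 36200 = 3997 N·s/m.

4000 N·s/m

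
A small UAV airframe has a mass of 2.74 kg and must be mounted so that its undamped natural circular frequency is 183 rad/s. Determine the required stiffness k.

91800 N/m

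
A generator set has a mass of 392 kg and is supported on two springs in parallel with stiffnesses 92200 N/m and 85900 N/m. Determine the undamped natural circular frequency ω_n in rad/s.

Parallel springs add: k_eq = 92200 + 85900 = 178100 N/m.
ω_n = √(k_eq/m) = √(178100/392) = √454.3 = 21.32 rad/s.

21.3 rad/s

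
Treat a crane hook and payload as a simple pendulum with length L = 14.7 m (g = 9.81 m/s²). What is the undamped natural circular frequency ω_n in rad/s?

For a simple pendulum ω_n = √(g/L) = √(9.81/14.7) = √0.6673 = 0.8169 rad/s.

0.817 rad/s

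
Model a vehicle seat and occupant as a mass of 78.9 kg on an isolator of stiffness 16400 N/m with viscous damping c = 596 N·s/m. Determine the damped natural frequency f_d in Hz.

2.21 Hz

ω_n = √(k/m) = √(16400/78.9) = 14.42 rad/s.
Critical damping c_c = 2√(k·m) = 2√(16400 × 78.9) = 2275 N·s/m, so ζ = c/c_c = 596/2275 = 0.2620.
ω_d = ω_n√(1 − ζ²) = 14.42 × √(1 − 0.0686) = 13.91 rad/s.
f_d = ω_d/(2π) = 2.214 Hz.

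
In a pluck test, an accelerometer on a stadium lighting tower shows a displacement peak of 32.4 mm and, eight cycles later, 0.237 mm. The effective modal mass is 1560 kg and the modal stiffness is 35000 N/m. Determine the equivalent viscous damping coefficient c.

1440 N·s/m

Logarithmic decrement δ = (1/n)·ln(x₀/x_n) = (1/8)·ln(32.4/0.237) = (1/8)·ln(136.7) = 0.6147.
ζ = δ/√(4π² + δ²) = 0.6147/√(39.48 + 0.378) = 0.6147/6.313 = 0.09737.
c = ζ · 2√(km) = 0.09737 × 2√(35000 × 1560) = 0.09737 × 14780 = 1439 N·s/m.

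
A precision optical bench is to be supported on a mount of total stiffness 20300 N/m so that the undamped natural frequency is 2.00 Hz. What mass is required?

129 kg

ω_n = 2πf_n = 2π × 2.00 = 12.57 rad/s.
m = k/ω_n² = 20300/12.57² = 20300/157.9 = 128.6 kg.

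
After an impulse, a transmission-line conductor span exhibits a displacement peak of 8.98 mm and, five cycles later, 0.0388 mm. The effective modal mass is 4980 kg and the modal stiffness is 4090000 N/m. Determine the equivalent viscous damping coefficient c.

Logarithmic decrement δ = (1/n)·ln(x₀/x_n) = (1/5)·ln(8.98/0.0388) = (1/5)·ln(231.4) = 1.089.
ζ = δ/√(4π² + δ²) = 1.089/√(39.48 + 1.19) = 1.089/6.377 = 0.1708.
c = ζ · 2√(km) = 0.1708 × 2√(4090000 × 4980) = 0.1708 × 285400 = 48740 N·s/m.

48700 N·s/m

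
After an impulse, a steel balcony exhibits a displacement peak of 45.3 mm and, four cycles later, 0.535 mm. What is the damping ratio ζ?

0.174

Logarithmic decrement δ = (1/n)·ln(x₀/x_n) = (1/4)·ln(45.3/0.535) = (1/4)·ln(84.67) = 1.110.
ζ = δ/√(4π² + δ²) = 1.110/√(39.48 + 1.23) = 1.110/6.380 = 0.1739.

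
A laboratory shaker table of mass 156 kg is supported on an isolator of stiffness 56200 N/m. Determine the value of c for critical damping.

5920 N·s/m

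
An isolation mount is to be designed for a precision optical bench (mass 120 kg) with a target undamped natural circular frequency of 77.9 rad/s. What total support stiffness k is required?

k = m·ω_n² = 120 × 77.90² = 120 × 6068 = 728200 N/m.

728000 N/m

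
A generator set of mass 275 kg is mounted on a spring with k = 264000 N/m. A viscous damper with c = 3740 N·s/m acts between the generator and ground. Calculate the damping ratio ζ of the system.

ω_n = √(k/m) = √(264000/275) = 30.98 rad/s.
Critical damping c_c = 2√(k·m) = 2√(264000 × 275) = 17040 N·s/m, so ζ = c/c_c = 3740/17040 = 0.2195.

0.219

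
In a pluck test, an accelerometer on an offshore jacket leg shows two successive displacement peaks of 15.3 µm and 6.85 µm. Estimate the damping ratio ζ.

Logarithmic decrement δ = (1/n)·ln(x₀/x_n) = (1/1)·ln(15.3/6.85) = (1/1)·ln(2.234) = 0.8036.
ζ = δ/√(4π² + δ²) = 0.8036/√(39.48 + 0.646) = 0.8036/6.334 = 0.1269.

0.127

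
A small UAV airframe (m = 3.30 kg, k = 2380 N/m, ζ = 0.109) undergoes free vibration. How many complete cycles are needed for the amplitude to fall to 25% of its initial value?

Logarithmic decrement δ = 2πζ/√(1 − ζ²) = 2π × 0.1090/√(1 − 0.0119) = 0.6890.
x_n/x₀ = e^(−nδ) ≤ 0.25; take ln: n ≥ ln(1/0.25)/δ = 1.386/0.6890 = 2.012.
So 3 complete cycles are required.

3 cycles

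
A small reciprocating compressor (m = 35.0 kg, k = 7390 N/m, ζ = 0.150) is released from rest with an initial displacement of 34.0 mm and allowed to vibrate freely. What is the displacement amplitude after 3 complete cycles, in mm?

Logarithmic decrement δ = 2πζ/√(1 − ζ²) = 2π × 0.1500/√(1 − 0.0225) = 0.9533.
After n cycles, x_n/x₀ = e^(−nδ), so x_3 = 34.0 × e^(−3 × 0.9533) = 34.0 × 0.05728 = 1.948 mm.

1.95 mm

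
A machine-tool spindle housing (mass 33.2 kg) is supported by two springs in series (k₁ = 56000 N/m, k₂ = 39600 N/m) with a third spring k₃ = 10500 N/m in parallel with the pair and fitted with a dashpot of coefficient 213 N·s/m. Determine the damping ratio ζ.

Series pair: k_s = k₁k₂/(k₁+k₂) = (56000)(39600)/(56000 + 39600) = 23200 N/m. In parallel with k₃: k_eq = 23200 + 10500 = 33700 N/m.
ω_n = √(k_eq/m) = √(33700/33.2) = 31.86 rad/s.
Critical damping c_c = 2√(k_eq·m) = 2√(33700 × 33.2) = 2115 N·s/m, so ζ = c/c_c = 213/2115 = 0.1007.

0.101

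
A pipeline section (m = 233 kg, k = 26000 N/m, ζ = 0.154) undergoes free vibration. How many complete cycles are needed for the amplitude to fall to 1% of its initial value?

5 cycles

Logarithmic decrement δ = 2πζ/√(1 − ζ²) = 2π × 0.1540/√(1 − 0.0237) = 0.9793.
x_n/x₀ = e^(−nδ) ≤ 0.01; take ln: n ≥ ln(1/0.01)/δ = 4.605/0.9793 = 4.703.
So 5 complete cycles are required.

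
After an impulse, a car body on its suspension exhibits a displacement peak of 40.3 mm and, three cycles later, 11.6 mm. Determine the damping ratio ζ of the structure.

0.0659

Logarithmic decrement δ = (1/n)·ln(x₀/x_n) = (1/3)·ln(40.3/11.6) = (1/3)·ln(3.474) = 0.4151.
ζ = δ/√(4π² + δ²) = 0.4151/√(39.48 + 0.172) = 0.4151/6.297 = 0.06592.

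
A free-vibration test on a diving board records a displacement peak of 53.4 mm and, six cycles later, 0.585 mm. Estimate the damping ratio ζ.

Logarithmic decrement δ = (1/n)·ln(x₀/x_n) = (1/6)·ln(53.4/0.585) = (1/6)·ln(91.28) = 0.7523.
ζ = δ/√(4π² + δ²) = 0.7523/√(39.48 + 0.566) = 0.7523/6.328 = 0.1189.

0.119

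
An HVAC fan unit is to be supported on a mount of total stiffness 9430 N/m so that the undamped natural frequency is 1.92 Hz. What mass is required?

ω_n = 2πf_n = 2π × 1.92 = 12.06 rad/s.
m = k/ω_n² = 9430/12.06² = 9430/145.5 = 64.80 kg.

64.8 kg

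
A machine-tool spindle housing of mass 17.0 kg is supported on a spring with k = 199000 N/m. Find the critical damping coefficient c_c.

3680 N·s/m

c_c = 2√(k·m) = 2√(199000 × 17.0) = 2 × 1839 = 3679 N·s/m.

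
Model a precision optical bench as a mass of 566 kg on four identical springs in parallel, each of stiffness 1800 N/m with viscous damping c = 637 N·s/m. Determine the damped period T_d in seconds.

1.78 s

Parallel springs add: k_eq = 4 × 1800 = 7200 N/m.
ω_n = √(k_eq/m) = √(7200/566) = 3.567 rad/s.
Critical damping c_c = 2√(k_eq·m) = 2√(7200 × 566) = 4037 N·s/m, so ζ = c/c_c = 637/4037 = 0.1578.
ω_d = ω_n√(1 − ζ²) = 3.567 × √(1 − 0.0249) = 3.522 rad/s.
T_d = 2π/ω_d = 1.784 s.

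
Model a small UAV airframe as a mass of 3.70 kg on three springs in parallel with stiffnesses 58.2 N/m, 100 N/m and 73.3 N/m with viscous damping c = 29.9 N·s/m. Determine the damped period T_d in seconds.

Parallel springs add: k_eq = 58.2 + 100 + 73.3 = 231.5 N/m.
ω_n = √(k_eq/m) = √(231.5/3.70) = 7.910 rad/s.
Critical damping c_c = 2√(k_eq·m) = 2√(231.5 × 3.70) = 58.53 N·s/m, so ζ = c/c_c = 29.9/58.53 = 0.5108.
ω_d = ω_n√(1 − ζ²) = 7.910 × √(1 − 0.261) = 6.800 rad/s.
T_d = 2π/ω_d = 0.9240 s.

0.924 s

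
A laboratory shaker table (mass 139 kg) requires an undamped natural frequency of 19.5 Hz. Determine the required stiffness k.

ω_n = 2πf_n = 2π × 19.5 = 122.5 rad/s.
k = m·ω_n² = 139 × 122.5² = 139 × 15010 = 2087000 N/m.

2090000 N/m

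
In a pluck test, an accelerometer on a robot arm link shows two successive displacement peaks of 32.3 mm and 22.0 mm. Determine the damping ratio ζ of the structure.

0.0610

Logarithmic decrement δ = (1/n)·ln(x₀/x_n) = (1/1)·ln(32.3/22.0) = (1/1)·ln(1.468) = 0.3840.
ζ = δ/√(4π² + δ²) = 0.3840/√(39.48 + 0.147) = 0.3840/6.295 = 0.06101.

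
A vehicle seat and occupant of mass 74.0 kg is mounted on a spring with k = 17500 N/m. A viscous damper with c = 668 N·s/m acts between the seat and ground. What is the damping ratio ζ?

ω_n = √(k/m) = √(17500/74.0) = 15.38 rad/s.
Critical damping c_c = 2√(k·m) = 2√(17500 × 74.0) = 2276 N·s/m, so ζ = c/c_c = 668/2276 = 0.2935.

0.294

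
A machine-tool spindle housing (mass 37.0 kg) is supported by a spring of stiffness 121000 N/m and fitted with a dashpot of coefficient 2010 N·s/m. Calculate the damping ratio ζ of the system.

0.475

ω_n = √(k/m) = √(121000/37.0) = 57.19 rad/s.
Critical damping c_c = 2√(k·m) = 2√(121000 × 37.0) = 4232 N·s/m, so ζ = c/c_c = 2010/4232 = 0.4750.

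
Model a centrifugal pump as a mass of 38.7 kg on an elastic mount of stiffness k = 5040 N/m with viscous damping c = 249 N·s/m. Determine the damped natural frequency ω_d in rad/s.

ω_n = √(k/m) = √(5040/38.7) = 11.41 rad/s.
Critical damping c_c = 2√(k·m) = 2√(5040 × 38.7) = 883.3 N·s/m, so ζ = c/c_c = 249/883.3 = 0.2819.
ω_d = ω_n√(1 − ζ²) = 11.41 × √(1 − 0.0795) = 10.95 rad/s.

10.9 rad/s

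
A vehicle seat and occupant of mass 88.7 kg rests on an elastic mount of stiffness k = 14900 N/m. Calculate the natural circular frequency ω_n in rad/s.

13.0 rad/s

ω_n = √(k/m) = √(14900/88.7) = √168.0 = 12.96 rad/s.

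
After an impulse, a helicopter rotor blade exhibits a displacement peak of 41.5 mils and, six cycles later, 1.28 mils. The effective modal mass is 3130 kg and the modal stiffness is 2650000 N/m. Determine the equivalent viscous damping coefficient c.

Logarithmic decrement δ = (1/n)·ln(x₀/x_n) = (1/6)·ln(41.5/1.28) = (1/6)·ln(32.42) = 0.5798.
ζ = δ/√(4π² + δ²) = 0.5798/√(39.48 + 0.336) = 0.5798/6.310 = 0.09189.
c = ζ · 2√(km) = 0.09189 × 2√(2650000 × 3130) = 0.09189 × 182100 = 16740 N·s/m.

16700 N·s/m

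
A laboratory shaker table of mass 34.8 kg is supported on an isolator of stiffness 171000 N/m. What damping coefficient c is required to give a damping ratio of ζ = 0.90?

4390 N·s/m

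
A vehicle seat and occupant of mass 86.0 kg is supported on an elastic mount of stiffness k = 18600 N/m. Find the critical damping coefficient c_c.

2530 N·s/m

c_c = 2√(k·m) = 2√(18600 × 86.0) = 2 × 1265 = 2530 N·s/m.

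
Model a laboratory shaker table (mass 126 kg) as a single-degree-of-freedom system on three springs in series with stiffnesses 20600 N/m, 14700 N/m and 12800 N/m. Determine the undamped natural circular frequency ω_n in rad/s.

6.38 rad/s

Series springs: 1/k_eq = 1/20600 + 1/14700 + 1/12800 = 0.0001947, so k_eq = 5136 N/m.
ω_n = √(k_eq/m) = √(5136/126) = √40.76 = 6.385 rad/s.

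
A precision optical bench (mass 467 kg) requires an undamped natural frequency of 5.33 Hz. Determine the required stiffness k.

524000 N/m

ω_n = 2πf_n = 2π × 5.33 = 33.49 rad/s.
k = m·ω_n² = 467 × 33.49² = 467 × 1122 = 523800 N/m.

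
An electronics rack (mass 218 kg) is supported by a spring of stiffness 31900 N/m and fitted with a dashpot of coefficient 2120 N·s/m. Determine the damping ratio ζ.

ω_n = √(k/m) = √(31900/218) = 12.10 rad/s.
Critical damping c_c = 2√(k·m) = 2√(31900 × 218) = 5274 N·s/m, so ζ = c/c_c = 2120/5274 = 0.4020.

0.402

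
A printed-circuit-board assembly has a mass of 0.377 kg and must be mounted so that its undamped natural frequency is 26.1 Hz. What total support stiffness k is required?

ω_n = 2πf_n = 2π × 26.1 = 164.0 rad/s.
k = m·ω_n² = 0.377 × 164.0² = 0.377 × 26890 = 10140 N/m.

10100 N/m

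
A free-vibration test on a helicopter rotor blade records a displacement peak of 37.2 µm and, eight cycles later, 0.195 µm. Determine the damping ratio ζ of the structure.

Logarithmic decrement δ = (1/n)·ln(x₀/x_n) = (1/8)·ln(37.2/0.195) = (1/8)·ln(190.8) = 0.6564.
ζ = δ/√(4π² + δ²) = 0.6564/√(39.48 + 0.431) = 0.6564/6.317 = 0.1039.

0.104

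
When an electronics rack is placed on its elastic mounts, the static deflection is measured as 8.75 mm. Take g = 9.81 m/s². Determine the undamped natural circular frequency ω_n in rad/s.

33.5 rad/s

ω_n = √(g/δ_st) = √(9.81/0.00875) = √1121 = 33.48 rad/s.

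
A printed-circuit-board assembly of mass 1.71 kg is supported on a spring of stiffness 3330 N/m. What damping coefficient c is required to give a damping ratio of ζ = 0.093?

c_c = 2√(k·m) = 2√(3330 × 1.71) = 150.9 N·s/m.
c = ζ·c_c = 0.093 × 150.9 = 14.04 N·s/m.

14.0 N·s/m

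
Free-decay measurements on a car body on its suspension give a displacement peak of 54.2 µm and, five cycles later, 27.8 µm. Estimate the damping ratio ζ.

Logarithmic decrement δ = (1/n)·ln(x₀/x_n) = (1/5)·ln(54.2/27.8) = (1/5)·ln(1.950) = 0.1335.
ζ = δ/√(4π² + δ²) = 0.1335/√(39.48 + 0.0178) = 0.1335/6.285 = 0.02125.

0.0212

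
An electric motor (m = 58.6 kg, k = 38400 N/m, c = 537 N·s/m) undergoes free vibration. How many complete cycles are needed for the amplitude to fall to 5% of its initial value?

3 cycles

ζ = c/(2√(km)) = 537/(2√(38400 × 58.6)) = 537/3000 = 0.1790.
Logarithmic decrement δ = 2πζ/√(1 − ζ²) = 2π × 0.1790/√(1 − 0.0320) = 1.143.
x_n/x₀ = e^(−nδ) ≤ 0.05; take ln: n ≥ ln(1/0.05)/δ = 2.996/1.143 = 2.621.
So 3 complete cycles are required.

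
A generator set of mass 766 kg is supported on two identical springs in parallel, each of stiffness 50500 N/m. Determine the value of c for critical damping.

17600 N·s/m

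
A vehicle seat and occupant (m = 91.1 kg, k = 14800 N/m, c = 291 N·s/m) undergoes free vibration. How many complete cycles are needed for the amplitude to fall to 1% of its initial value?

6 cycles

ζ = c/(2√(km)) = 291/(2√(14800 × 91.1)) = 291/2322 = 0.1253.
Logarithmic decrement δ = 2πζ/√(1 − ζ²) = 2π × 0.1253/√(1 − 0.0157) = 0.7936.
x_n/x₀ = e^(−nδ) ≤ 0.01; take ln: n ≥ ln(1/0.01)/δ = 4.605/0.7936 = 5.803.
So 6 complete cycles are required.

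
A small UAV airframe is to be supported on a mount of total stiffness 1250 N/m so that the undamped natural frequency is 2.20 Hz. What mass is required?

ω_n = 2πf_n = 2π × 2.20 = 13.82 rad/s.
m = k/ω_n² = 1250/13.82² = 1250/191.1 = 6.542 kg.

6.54 kg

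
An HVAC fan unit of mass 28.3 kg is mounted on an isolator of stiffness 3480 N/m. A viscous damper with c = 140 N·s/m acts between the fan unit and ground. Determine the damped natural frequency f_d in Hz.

1.72 Hz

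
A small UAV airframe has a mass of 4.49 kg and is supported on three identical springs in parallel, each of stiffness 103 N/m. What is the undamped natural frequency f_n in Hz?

Parallel springs add: k_eq = 3 × 103 = 309.0 N/m.
ω_n = √(k_eq/m) = √(309.0/4.49) = √68.82 = 8.296 rad/s.
f_n = ω_n/(2π) = 8.296/6.283 = 1.320 Hz.

1.32 Hz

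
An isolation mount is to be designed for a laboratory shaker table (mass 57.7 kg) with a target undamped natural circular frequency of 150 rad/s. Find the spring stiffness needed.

1300000 N/m

k = m·ω_n² = 57.7 × 150.0² = 57.7 × 22500 = 1298000 N/m.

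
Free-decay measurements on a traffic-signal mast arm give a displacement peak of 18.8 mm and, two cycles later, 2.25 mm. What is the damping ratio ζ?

Logarithmic decrement δ = (1/n)·ln(x₀/x_n) = (1/2)·ln(18.8/2.25) = (1/2)·ln(8.356) = 1.061.
ζ = δ/√(4π² + δ²) = 1.061/√(39.48 + 1.13) = 1.061/6.372 = 0.1666.

0.167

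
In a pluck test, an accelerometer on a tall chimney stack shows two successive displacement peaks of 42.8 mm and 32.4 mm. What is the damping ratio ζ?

0.0443

Logarithmic decrement δ = (1/n)·ln(x₀/x_n) = (1/1)·ln(42.8/32.4) = (1/1)·ln(1.321) = 0.2784.
ζ = δ/√(4π² + δ²) = 0.2784/√(39.48 + 0.0775) = 0.2784/6.289 = 0.04426.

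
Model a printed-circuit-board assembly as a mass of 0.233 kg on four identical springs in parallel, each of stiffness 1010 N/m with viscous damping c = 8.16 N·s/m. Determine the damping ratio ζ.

0.133

Parallel springs add: k_eq = 4 × 1010 = 4040 N/m.
ω_n = √(k_eq/m) = √(4040/0.233) = 131.7 rad/s.
Critical damping c_c = 2√(k_eq·m) = 2√(4040 × 0.233) = 61.36 N·s/m, so ζ = c/c_c = 8.16/61.36 = 0.1330.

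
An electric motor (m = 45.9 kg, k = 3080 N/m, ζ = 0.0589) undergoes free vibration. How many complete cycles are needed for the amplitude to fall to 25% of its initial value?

Logarithmic decrement δ = 2πζ/√(1 − ζ²) = 2π × 0.05890/√(1 − 0.00347) = 0.3707.
x_n/x₀ = e^(−nδ) ≤ 0.25; take ln: n ≥ ln(1/0.25)/δ = 1.386/0.3707 = 3.739.
So 4 complete cycles are required.

4 cycles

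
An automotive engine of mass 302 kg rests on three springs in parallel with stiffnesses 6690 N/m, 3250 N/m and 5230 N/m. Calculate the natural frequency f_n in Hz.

1.13 Hz

Parallel springs add: k_eq = 6690 + 3250 + 5230 = 15170 N/m.
ω_n = √(k_eq/m) = √(15170/302) = √50.23 = 7.087 rad/s.
f_n = ω_n/(2π) = 7.087/6.283 = 1.128 Hz.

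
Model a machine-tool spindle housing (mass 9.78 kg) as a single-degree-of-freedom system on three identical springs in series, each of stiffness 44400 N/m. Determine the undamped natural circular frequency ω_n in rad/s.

38.9 rad/s

Series springs: 1/k_eq = 3/44400, so k_eq = 44400/3 = 14800 N/m.
ω_n = √(k_eq/m) = √(14800/9.78) = √1513 = 38.90 rad/s.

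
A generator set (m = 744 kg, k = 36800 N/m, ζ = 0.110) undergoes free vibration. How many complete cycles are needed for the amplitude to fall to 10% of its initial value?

Logarithmic decrement δ = 2πζ/√(1 − ζ²) = 2π × 0.1100/√(1 − 0.0121) = 0.6954.
x_n/x₀ = e^(−nδ) ≤ 0.1; take ln: n ≥ ln(1/0.1)/δ = 2.303/0.6954 = 3.311.
So 4 complete cycles are required.

4 cycles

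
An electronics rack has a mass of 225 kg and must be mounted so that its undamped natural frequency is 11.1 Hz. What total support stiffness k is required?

ω_n = 2πf_n = 2π × 11.1 = 69.74 rad/s.
k = m·ω_n² = 225 × 69.74² = 225 × 4864 = 1094000 N/m.

1090000 N/m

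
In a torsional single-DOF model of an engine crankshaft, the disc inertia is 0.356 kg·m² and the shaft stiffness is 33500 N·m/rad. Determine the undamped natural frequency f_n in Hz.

ω_n = √(k_t/J) = √(33500/0.356) = √94100 = 306.8 rad/s.
f_n = ω_n/(2π) = 306.8/6.283 = 48.82 Hz.

48.8 Hz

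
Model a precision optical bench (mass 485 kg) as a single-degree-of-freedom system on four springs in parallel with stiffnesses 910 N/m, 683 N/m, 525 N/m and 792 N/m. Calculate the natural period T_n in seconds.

2.57 s

Parallel springs add: k_eq = 910 + 683 + 525 + 792 = 2910 N/m.
ω_n = √(k_eq/m) = √(2910/485) = √6.000 = 2.449 rad/s.
T_n = 2π/ω_n = 6.283/2.449 = 2.565 s.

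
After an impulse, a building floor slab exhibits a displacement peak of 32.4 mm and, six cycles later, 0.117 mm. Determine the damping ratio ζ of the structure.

0.148

Logarithmic decrement δ = (1/n)·ln(x₀/x_n) = (1/6)·ln(32.4/0.117) = (1/6)·ln(276.9) = 0.9373.
ζ = δ/√(4π² + δ²) = 0.9373/√(39.48 + 0.879) = 0.9373/6.353 = 0.1475.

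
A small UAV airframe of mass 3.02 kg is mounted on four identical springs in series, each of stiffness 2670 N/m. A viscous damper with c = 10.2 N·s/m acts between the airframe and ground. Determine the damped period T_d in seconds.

Series springs: 1/k_eq = 4/2670, so k_eq = 2670/4 = 667.5 N/m.
ω_n = √(k_eq/m) = √(667.5/3.02) = 14.87 rad/s.
Critical damping c_c = 2√(k_eq·m) = 2√(667.5 × 3.02) = 89.80 N·s/m, so ζ = c/c_c = 10.2/89.80 = 0.1136.
ω_d = ω_n√(1 − ζ²) = 14.87 × √(1 − 0.0129) = 14.77 rad/s.
T_d = 2π/ω_d = 0.4254 s.

0.425 s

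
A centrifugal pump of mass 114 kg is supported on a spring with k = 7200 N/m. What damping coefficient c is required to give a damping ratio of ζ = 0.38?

689 N·s/m

c_c = 2√(k·m) = 2√(7200 × 114) = 1812 N·s/m.
c = ζ·c_c = 0.38 × 1812 = 688.5 N·s/m.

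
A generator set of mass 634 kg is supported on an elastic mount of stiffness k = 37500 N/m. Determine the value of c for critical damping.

9750 N·s/m

c_c = 2√(k·m) = 2√(37500 × 634) = 2 × 4876 = 9752 N·s/m.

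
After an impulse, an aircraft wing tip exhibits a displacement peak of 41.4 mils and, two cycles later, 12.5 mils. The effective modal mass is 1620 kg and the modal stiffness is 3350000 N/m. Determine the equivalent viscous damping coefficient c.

14000 N·s/m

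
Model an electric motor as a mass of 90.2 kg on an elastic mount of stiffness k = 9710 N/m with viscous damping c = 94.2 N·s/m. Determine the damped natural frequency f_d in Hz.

ω_n = √(k/m) = √(9710/90.2) = 10.38 rad/s.
Critical damping c_c = 2√(k·m) = 2√(9710 × 90.2) = 1872 N·s/m, so ζ = c/c_c = 94.2/1872 = 0.05033.
ω_d = ω_n√(1 − ζ²) = 10.38 × √(1 − 0.00253) = 10.36 rad/s.
f_d = ω_d/(2π) = 1.649 Hz.

1.65 Hz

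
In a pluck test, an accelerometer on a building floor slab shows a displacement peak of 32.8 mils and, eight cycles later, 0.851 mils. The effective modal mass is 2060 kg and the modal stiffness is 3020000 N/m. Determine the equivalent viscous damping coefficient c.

Logarithmic decrement δ = (1/n)·ln(x₀/x_n) = (1/8)·ln(32.8/0.851) = (1/8)·ln(38.54) = 0.4565.
ζ = δ/√(4π² + δ²) = 0.4565/√(39.48 + 0.208) = 0.4565/6.300 = 0.07246.
c = ζ · 2√(km) = 0.07246 × 2√(3020000 × 2060) = 0.07246 × 157700 = 11430 N·s/m.

11400 N·s/m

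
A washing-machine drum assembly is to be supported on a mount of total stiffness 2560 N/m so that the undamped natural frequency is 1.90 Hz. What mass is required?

ω_n = 2πf_n = 2π × 1.90 = 11.94 rad/s.
m = k/ω_n² = 2560/11.94² = 2560/142.5 = 17.96 kg.

18.0 kg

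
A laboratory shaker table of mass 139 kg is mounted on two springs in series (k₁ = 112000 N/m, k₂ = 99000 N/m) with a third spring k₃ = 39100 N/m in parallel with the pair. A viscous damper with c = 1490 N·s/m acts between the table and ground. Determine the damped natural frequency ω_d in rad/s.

Series pair: k_s = k₁k₂/(k₁+k₂) = (112000)(99000)/(112000 + 99000) = 52550 N/m. In parallel with k₃: k_eq = 52550 + 39100 = 91650 N/m.
ω_n = √(k_eq/m) = √(91650/139) = 25.68 rad/s.
Critical damping c_c = 2√(k_eq·m) = 2√(91650 × 139) = 7138 N·s/m, so ζ = c/c_c = 1490/7138 = 0.2087.
ω_d = ω_n√(1 − ζ²) = 25.68 × √(1 − 0.0436) = 25.11 rad/s.

25.1 rad/s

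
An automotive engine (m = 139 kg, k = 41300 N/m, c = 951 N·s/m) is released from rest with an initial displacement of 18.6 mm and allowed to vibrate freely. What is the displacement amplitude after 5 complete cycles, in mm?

ζ = c/(2√(km)) = 951/(2√(41300 × 139)) = 951/4792 = 0.1985.
Logarithmic decrement δ = 2πζ/√(1 − ζ²) = 2π × 0.1985/√(1 − 0.0394) = 1.272.
After n cycles, x_n/x₀ = e^(−nδ), so x_5 = 18.6 × e^(−5 × 1.272) = 18.6 × 0.001727 = 0.03213 mm.

0.0321 mm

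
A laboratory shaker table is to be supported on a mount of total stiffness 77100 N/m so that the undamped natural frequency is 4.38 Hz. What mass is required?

102 kg

ω_n = 2πf_n = 2π × 4.38 = 27.52 rad/s.
m = k/ω_n² = 77100/27.52² = 77100/757.4 = 101.8 kg.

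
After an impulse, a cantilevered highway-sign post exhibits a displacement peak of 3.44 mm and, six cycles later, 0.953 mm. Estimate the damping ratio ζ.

0.0340

Logarithmic decrement δ = (1/n)·ln(x₀/x_n) = (1/6)·ln(3.44/0.953) = (1/6)·ln(3.610) = 0.2139.
ζ = δ/√(4π² + δ²) = 0.2139/√(39.48 + 0.0458) = 0.2139/6.287 = 0.03403.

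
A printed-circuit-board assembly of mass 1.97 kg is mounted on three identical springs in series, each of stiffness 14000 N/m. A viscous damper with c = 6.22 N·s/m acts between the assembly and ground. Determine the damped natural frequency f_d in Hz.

7.74 Hz

Series springs: 1/k_eq = 3/14000, so k_eq = 14000/3 = 4667 N/m.
ω_n = √(k_eq/m) = √(4667/1.97) = 48.67 rad/s.
Critical damping c_c = 2√(k_eq·m) = 2√(4667 × 1.97) = 191.8 N·s/m, so ζ = c/c_c = 6.22/191.8 = 0.03244.
ω_d = ω_n√(1 − ζ²) = 48.67 × √(1 − 0.00105) = 48.65 rad/s.
f_d = ω_d/(2π) = 7.742 Hz.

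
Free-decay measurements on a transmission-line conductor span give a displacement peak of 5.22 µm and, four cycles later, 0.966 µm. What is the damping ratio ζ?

0.0670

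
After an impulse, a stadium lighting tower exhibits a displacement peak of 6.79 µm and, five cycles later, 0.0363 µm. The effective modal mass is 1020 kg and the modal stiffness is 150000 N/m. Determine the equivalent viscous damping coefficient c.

4060 N·s/m

Logarithmic decrement δ = (1/n)·ln(x₀/x_n) = (1/5)·ln(6.79/0.0363) = (1/5)·ln(187.1) = 1.046.
ζ = δ/√(4π² + δ²) = 1.046/√(39.48 + 1.09) = 1.046/6.370 = 0.1643.
c = ζ · 2√(km) = 0.1643 × 2√(150000 × 1020) = 0.1643 × 24740 = 4064 N·s/m.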